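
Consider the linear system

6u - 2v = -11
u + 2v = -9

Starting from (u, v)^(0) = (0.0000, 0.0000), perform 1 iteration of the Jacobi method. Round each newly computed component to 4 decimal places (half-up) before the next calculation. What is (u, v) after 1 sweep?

(-1.8333, -4.5000)

Iteration 1:
  u = (-11 - (-2)·0.0000) / (6) = -1.8333
  v = (-9 - (1)·0.0000) / (2) = -4.5000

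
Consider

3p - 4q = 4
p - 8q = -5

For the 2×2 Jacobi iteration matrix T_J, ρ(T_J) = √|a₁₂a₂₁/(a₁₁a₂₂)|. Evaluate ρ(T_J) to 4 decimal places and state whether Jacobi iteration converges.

a₁₂a₂₁/(a₁₁a₂₂) = (-4)·(1) / ((3)·(-8)) = 0.166667
ρ = √|0.166667| = √0.166667 = 0.4082
ρ < 1, so Jacobi converges

0.4082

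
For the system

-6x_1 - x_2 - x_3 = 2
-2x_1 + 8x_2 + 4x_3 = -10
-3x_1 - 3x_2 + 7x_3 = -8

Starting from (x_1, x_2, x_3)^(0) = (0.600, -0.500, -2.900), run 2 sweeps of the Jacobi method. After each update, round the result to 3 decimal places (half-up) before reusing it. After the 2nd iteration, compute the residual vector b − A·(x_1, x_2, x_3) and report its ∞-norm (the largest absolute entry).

Iteration 1:
  x_1 = (2 - (-1)·-0.500 - (-1)·-2.900) / (-6) = 0.233
  x_2 = (-10 - (-2)·0.600 - (4)·-2.900) / (8) = 0.350
  x_3 = (-8 - (-3)·0.600 - (-3)·-0.500) / (7) = -1.100
Iteration 2:
  x_1 = (2 - (-1)·0.350 - (-1)·-1.100) / (-6) = -0.208
  x_2 = (-10 - (-2)·0.233 - (4)·-1.100) / (8) = -0.642
  x_3 = (-8 - (-3)·0.233 - (-3)·0.350) / (7) = -0.893
Residual b − A·x = (-0.783, -1.708, -4.299); ∞-norm = 4.299

4.299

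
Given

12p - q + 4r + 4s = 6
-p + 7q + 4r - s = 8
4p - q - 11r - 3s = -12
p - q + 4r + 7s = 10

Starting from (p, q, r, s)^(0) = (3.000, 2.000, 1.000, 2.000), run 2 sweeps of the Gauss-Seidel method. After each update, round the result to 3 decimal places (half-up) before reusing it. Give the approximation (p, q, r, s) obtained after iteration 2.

(-0.013, 1.139, 0.603, 1.249)

Iteration 1:
  p = (6 - (-1)·2.000 - (4)·1.000 - (4)·2.000) / (12) = -0.333
  q = (8 - (-1)·-0.333 - (4)·1.000 - (-1)·2.000) / (7) = 0.810
  r = (-12 - (4)·-0.333 - (-1)·0.810 - (-3)·2.000) / (-11) = 0.351
  s = (10 - (1)·-0.333 - (-1)·0.810 - (4)·0.351) / (7) = 1.391
Iteration 2:
  p = (6 - (-1)·0.810 - (4)·0.351 - (4)·1.391) / (12) = -0.013
  q = (8 - (-1)·-0.013 - (4)·0.351 - (-1)·1.391) / (7) = 1.139
  r = (-12 - (4)·-0.013 - (-1)·1.139 - (-3)·1.391) / (-11) = 0.603
  s = (10 - (1)·-0.013 - (-1)·1.139 - (4)·0.603) / (7) = 1.249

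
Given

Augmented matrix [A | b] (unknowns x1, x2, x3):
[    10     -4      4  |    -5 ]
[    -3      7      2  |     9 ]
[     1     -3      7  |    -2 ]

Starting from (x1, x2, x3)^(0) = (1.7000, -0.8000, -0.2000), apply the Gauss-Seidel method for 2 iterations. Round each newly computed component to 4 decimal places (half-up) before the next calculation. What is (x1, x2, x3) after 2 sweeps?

(-0.1936, 1.1286, 0.2256)

Iteration 1:
  x1 = (-5 - (-4)·-0.8000 - (4)·-0.2000) / (10) = -0.7400
  x2 = (9 - (-3)·-0.7400 - (2)·-0.2000) / (7) = 1.0257
  x3 = (-2 - (1)·-0.7400 - (-3)·1.0257) / (7) = 0.2596
Iteration 2:
  x1 = (-5 - (-4)·1.0257 - (4)·0.2596) / (10) = -0.1936
  x2 = (9 - (-3)·-0.1936 - (2)·0.2596) / (7) = 1.1286
  x3 = (-2 - (1)·-0.1936 - (-3)·1.1286) / (7) = 0.2256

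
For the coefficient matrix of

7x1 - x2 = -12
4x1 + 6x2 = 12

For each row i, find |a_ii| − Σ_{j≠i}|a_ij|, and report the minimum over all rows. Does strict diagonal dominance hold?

row 1: |7| − (1) = 6
row 2: |6| − (4) = 2
minimum over rows = 2 → strictly diagonally dominant (convergence guaranteed)

2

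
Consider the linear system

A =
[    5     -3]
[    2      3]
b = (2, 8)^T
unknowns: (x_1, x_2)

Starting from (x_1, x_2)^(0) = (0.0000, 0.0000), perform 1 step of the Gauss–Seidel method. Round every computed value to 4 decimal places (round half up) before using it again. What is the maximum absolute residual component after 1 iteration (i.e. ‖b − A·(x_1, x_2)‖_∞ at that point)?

Iteration 1:
  x_1 = (2 - (-3)·0.0000) / (5) = 0.4000
  x_2 = (8 - (2)·0.4000) / (3) = 2.4000
Residual b − A·x = (7.2000, 0.0000); ∞-norm = 7.2000

7.2000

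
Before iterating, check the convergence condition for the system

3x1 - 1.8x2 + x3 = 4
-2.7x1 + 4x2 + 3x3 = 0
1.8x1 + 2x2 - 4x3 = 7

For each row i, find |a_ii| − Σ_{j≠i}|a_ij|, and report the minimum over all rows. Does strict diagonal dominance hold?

-1.7

row 1: |3| − (1.8+1) = 0.2
row 2: |4| − (2.7+3) = -1.7
row 3: |-4| − (1.8+2) = 0.2
minimum over rows = -1.7 → not strictly diagonally dominant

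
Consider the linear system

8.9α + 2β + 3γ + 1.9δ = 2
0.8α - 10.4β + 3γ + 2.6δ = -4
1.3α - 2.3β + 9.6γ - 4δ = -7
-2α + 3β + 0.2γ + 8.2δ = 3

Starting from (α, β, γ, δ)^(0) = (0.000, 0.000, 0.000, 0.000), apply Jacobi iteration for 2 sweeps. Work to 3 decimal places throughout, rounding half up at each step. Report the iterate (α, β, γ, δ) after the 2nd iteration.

(0.306, 0.283, -0.515, 0.298)

Iteration 1:
  α = (2 - (2)·0.000 - (3)·0.000 - (1.9)·0.000) / (8.9) = 0.225
  β = (-4 - (0.8)·0.000 - (3)·0.000 - (2.6)·0.000) / (-10.4) = 0.385
  γ = (-7 - (1.3)·0.000 - (-2.3)·0.000 - (-4)·0.000) / (9.6) = -0.729
  δ = (3 - (-2)·0.000 - (3)·0.000 - (0.2)·0.000) / (8.2) = 0.366
Iteration 2:
  α = (2 - (2)·0.385 - (3)·-0.729 - (1.9)·0.366) / (8.9) = 0.306
  β = (-4 - (0.8)·0.225 - (3)·-0.729 - (2.6)·0.366) / (-10.4) = 0.283
  γ = (-7 - (1.3)·0.225 - (-2.3)·0.385 - (-4)·0.366) / (9.6) = -0.515
  δ = (3 - (-2)·0.225 - (3)·0.385 - (0.2)·-0.729) / (8.2) = 0.298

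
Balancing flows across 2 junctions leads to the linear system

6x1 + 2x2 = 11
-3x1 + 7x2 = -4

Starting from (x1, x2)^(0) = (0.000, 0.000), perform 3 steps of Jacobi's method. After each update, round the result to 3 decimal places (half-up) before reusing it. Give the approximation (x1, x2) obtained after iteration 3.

(1.762, 0.296)

Iteration 1:
  x1 = (11 - (2)·0.000) / (6) = 1.833
  x2 = (-4 - (-3)·0.000) / (7) = -0.571
Iteration 2:
  x1 = (11 - (2)·-0.571) / (6) = 2.024
  x2 = (-4 - (-3)·1.833) / (7) = 0.214
Iteration 3:
  x1 = (11 - (2)·0.214) / (6) = 1.762
  x2 = (-4 - (-3)·2.024) / (7) = 0.296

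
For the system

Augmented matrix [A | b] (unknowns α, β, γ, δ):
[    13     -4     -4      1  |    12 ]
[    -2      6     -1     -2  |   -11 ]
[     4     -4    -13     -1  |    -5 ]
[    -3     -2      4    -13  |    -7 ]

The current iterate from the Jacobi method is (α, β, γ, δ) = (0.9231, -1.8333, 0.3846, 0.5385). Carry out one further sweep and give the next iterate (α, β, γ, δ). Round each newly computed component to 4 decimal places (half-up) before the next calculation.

One sweep:
  α = (12 - (-4)·-1.8333 - (-4)·0.3846 - (1)·0.5385) / (13) = 0.4359
  β = (-11 - (-2)·0.9231 - (-1)·0.3846 - (-2)·0.5385) / (6) = -1.2820
  γ = (-5 - (4)·0.9231 - (-4)·-1.8333 - (-1)·0.5385) / (-13) = 1.1913
  δ = (-7 - (-3)·0.9231 - (-2)·-1.8333 - (4)·0.3846) / (-13) = 0.7258

(0.4359, -1.2820, 1.1913, 0.7258)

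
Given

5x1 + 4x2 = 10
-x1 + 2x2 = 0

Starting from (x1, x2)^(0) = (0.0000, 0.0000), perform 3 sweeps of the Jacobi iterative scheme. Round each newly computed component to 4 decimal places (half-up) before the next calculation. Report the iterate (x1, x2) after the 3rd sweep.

Iteration 1:
  x1 = (10 - (4)·0.0000) / (5) = 2.0000
  x2 = (0 - (-1)·0.0000) / (2) = 0.0000
Iteration 2:
  x1 = (10 - (4)·0.0000) / (5) = 2.0000
  x2 = (0 - (-1)·2.0000) / (2) = 1.0000
Iteration 3:
  x1 = (10 - (4)·1.0000) / (5) = 1.2000
  x2 = (0 - (-1)·2.0000) / (2) = 1.0000

(1.2000, 1.0000)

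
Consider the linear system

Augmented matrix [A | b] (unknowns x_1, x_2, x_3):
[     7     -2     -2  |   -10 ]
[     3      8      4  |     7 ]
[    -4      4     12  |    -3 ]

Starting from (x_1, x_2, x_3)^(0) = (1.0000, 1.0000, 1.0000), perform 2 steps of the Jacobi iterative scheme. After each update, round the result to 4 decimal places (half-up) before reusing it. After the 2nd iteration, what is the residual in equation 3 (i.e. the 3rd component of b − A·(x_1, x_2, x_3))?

Iteration 1:
  x_1 = (-10 - (-2)·1.0000 - (-2)·1.0000) / (7) = -0.8571
  x_2 = (7 - (3)·1.0000 - (4)·1.0000) / (8) = 0.0000
  x_3 = (-3 - (-4)·1.0000 - (4)·1.0000) / (12) = -0.2500
Iteration 2:
  x_1 = (-10 - (-2)·0.0000 - (-2)·-0.2500) / (7) = -1.5000
  x_2 = (7 - (3)·-0.8571 - (4)·-0.2500) / (8) = 1.3214
  x_3 = (-3 - (-4)·-0.8571 - (4)·0.0000) / (12) = -0.5357
Residual b − A·x = (2.0714, 3.0716, -7.8572)

-7.8572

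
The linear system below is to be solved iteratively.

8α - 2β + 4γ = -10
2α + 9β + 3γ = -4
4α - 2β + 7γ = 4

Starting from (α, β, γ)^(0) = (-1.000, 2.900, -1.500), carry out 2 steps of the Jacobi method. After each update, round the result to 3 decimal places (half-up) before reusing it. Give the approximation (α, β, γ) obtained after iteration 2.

Iteration 1:
  α = (-10 - (-2)·2.900 - (4)·-1.500) / (8) = 0.225
  β = (-4 - (2)·-1.000 - (3)·-1.500) / (9) = 0.278
  γ = (4 - (4)·-1.000 - (-2)·2.900) / (7) = 1.971
Iteration 2:
  α = (-10 - (-2)·0.278 - (4)·1.971) / (8) = -2.166
  β = (-4 - (2)·0.225 - (3)·1.971) / (9) = -1.151
  γ = (4 - (4)·0.225 - (-2)·0.278) / (7) = 0.522

(-2.166, -1.151, 0.522)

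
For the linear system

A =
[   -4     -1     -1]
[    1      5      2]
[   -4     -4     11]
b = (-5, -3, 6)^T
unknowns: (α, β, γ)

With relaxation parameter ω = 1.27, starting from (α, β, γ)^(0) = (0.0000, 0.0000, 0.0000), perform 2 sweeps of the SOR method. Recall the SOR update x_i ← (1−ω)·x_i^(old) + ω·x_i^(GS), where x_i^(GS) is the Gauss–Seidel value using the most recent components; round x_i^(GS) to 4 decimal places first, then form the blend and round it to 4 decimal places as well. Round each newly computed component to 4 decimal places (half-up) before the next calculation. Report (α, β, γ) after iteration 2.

Iteration 1:
  α: GS value = (-5 - (-1)·0.0000 - (-1)·0.0000) / (-4) = 1.2500;  α ← (1−ω)·0.0000 + ω·1.2500 = 1.5875
  β: GS value = (-3 - (1)·1.5875 - (2)·0.0000) / (5) = -0.9175;  β ← (1−ω)·0.0000 + ω·-0.9175 = -1.1652
  γ: GS value = (6 - (-4)·1.5875 - (-4)·-1.1652) / (11) = 0.6990;  γ ← (1−ω)·0.0000 + ω·0.6990 = 0.8877
Iteration 2:
  α: GS value = (-5 - (-1)·-1.1652 - (-1)·0.8877) / (-4) = 1.3194;  α ← (1−ω)·1.5875 + ω·1.3194 = 1.2470
  β: GS value = (-3 - (1)·1.2470 - (2)·0.8877) / (5) = -1.2045;  β ← (1−ω)·-1.1652 + ω·-1.2045 = -1.2151
  γ: GS value = (6 - (-4)·1.2470 - (-4)·-1.2151) / (11) = 0.5571;  γ ← (1−ω)·0.8877 + ω·0.5571 = 0.4678

(1.2470, -1.2151, 0.4678)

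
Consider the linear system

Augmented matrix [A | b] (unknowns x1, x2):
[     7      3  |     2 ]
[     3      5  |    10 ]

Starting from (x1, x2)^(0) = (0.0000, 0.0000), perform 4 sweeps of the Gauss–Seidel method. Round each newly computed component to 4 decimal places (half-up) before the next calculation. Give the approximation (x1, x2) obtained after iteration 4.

(-0.7513, 2.4508)

Iteration 1:
  x1 = (2 - (3)·0.0000) / (7) = 0.2857
  x2 = (10 - (3)·0.2857) / (5) = 1.8286
Iteration 2:
  x1 = (2 - (3)·1.8286) / (7) = -0.4980
  x2 = (10 - (3)·-0.4980) / (5) = 2.2988
Iteration 3:
  x1 = (2 - (3)·2.2988) / (7) = -0.6995
  x2 = (10 - (3)·-0.6995) / (5) = 2.4197
Iteration 4:
  x1 = (2 - (3)·2.4197) / (7) = -0.7513
  x2 = (10 - (3)·-0.7513) / (5) = 2.4508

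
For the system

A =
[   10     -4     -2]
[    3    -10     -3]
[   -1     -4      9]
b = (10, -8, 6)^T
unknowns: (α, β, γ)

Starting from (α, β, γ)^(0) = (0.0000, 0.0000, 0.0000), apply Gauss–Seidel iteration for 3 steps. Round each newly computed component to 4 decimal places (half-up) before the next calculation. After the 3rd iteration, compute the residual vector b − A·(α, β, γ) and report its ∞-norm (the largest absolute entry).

Iteration 1:
  α = (10 - (-4)·0.0000 - (-2)·0.0000) / (10) = 1.0000
  β = (-8 - (3)·1.0000 - (-3)·0.0000) / (-10) = 1.1000
  γ = (6 - (-1)·1.0000 - (-4)·1.1000) / (9) = 1.2667
Iteration 2:
  α = (10 - (-4)·1.1000 - (-2)·1.2667) / (10) = 1.6933
  β = (-8 - (3)·1.6933 - (-3)·1.2667) / (-10) = 0.9280
  γ = (6 - (-1)·1.6933 - (-4)·0.9280) / (9) = 1.2673
Iteration 3:
  α = (10 - (-4)·0.9280 - (-2)·1.2673) / (10) = 1.6247
  β = (-8 - (3)·1.6247 - (-3)·1.2673) / (-10) = 0.9072
  γ = (6 - (-1)·1.6247 - (-4)·0.9072) / (9) = 1.2504
Residual b − A·x = (-0.1174, -0.0509, -0.0001); ∞-norm = 0.1174

0.1174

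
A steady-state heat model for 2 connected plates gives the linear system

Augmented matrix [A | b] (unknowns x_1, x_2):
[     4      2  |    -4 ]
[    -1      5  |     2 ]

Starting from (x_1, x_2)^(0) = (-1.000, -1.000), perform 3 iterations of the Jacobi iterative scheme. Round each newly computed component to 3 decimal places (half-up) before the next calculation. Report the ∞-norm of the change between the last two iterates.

0.120

Iteration 1:
  x_1 = (-4 - (2)·-1.000) / (4) = -0.500
  x_2 = (2 - (-1)·-1.000) / (5) = 0.200
Iteration 2:
  x_1 = (-4 - (2)·0.200) / (4) = -1.100
  x_2 = (2 - (-1)·-0.500) / (5) = 0.300
Iteration 3:
  x_1 = (-4 - (2)·0.300) / (4) = -1.150
  x_2 = (2 - (-1)·-1.100) / (5) = 0.180
Change: (-0.050, -0.120) → max |·| = 0.120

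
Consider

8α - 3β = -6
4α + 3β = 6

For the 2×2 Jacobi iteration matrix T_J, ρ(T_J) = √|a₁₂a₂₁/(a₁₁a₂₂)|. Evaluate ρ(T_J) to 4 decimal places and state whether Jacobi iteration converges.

a₁₂a₂₁/(a₁₁a₂₂) = (-3)·(4) / ((8)·(3)) = -0.500000
ρ = √|-0.500000| = √0.500000 = 0.7071
ρ < 1, so Jacobi converges

0.7071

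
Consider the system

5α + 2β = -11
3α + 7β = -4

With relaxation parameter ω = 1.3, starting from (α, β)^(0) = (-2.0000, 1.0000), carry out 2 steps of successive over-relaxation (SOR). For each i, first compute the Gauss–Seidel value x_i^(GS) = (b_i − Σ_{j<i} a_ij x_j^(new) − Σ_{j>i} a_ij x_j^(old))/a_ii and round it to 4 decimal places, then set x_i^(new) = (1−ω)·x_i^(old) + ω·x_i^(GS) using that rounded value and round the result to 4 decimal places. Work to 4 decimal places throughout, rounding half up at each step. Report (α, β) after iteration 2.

Iteration 1:
  α: GS value = (-11 - (2)·1.0000) / (5) = -2.6000;  α ← (1−ω)·-2.0000 + ω·-2.6000 = -2.7800
  β: GS value = (-4 - (3)·-2.7800) / (7) = 0.6200;  β ← (1−ω)·1.0000 + ω·0.6200 = 0.5060
Iteration 2:
  α: GS value = (-11 - (2)·0.5060) / (5) = -2.4024;  α ← (1−ω)·-2.7800 + ω·-2.4024 = -2.2891
  β: GS value = (-4 - (3)·-2.2891) / (7) = 0.4096;  β ← (1−ω)·0.5060 + ω·0.4096 = 0.3807

(-2.2891, 0.3807)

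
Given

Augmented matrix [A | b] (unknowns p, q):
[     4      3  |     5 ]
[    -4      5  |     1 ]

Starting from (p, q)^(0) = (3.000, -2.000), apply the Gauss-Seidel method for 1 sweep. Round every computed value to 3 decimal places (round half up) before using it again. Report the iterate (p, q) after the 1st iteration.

(2.750, 2.400)

Iteration 1:
  p = (5 - (3)·-2.000) / (4) = 2.750
  q = (1 - (-4)·2.750) / (5) = 2.400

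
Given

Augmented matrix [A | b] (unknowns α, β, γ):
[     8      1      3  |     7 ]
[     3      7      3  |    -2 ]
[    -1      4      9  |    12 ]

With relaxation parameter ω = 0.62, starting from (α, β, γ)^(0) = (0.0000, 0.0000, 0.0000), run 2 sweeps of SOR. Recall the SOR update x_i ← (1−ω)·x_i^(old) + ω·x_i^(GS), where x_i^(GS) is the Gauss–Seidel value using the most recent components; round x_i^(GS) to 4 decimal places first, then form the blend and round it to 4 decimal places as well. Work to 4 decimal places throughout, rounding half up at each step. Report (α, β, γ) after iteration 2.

Iteration 1:
  α: GS value = (7 - (1)·0.0000 - (3)·0.0000) / (8) = 0.8750;  α ← (1−ω)·0.0000 + ω·0.8750 = 0.5425
  β: GS value = (-2 - (3)·0.5425 - (3)·0.0000) / (7) = -0.5182;  β ← (1−ω)·0.0000 + ω·-0.5182 = -0.3213
  γ: GS value = (12 - (-1)·0.5425 - (4)·-0.3213) / (9) = 1.5364;  γ ← (1−ω)·0.0000 + ω·1.5364 = 0.9526
Iteration 2:
  α: GS value = (7 - (1)·-0.3213 - (3)·0.9526) / (8) = 0.5579;  α ← (1−ω)·0.5425 + ω·0.5579 = 0.5520
  β: GS value = (-2 - (3)·0.5520 - (3)·0.9526) / (7) = -0.9305;  β ← (1−ω)·-0.3213 + ω·-0.9305 = -0.6990
  γ: GS value = (12 - (-1)·0.5520 - (4)·-0.6990) / (9) = 1.7053;  γ ← (1−ω)·0.9526 + ω·1.7053 = 1.4193

(0.5520, -0.6990, 1.4193)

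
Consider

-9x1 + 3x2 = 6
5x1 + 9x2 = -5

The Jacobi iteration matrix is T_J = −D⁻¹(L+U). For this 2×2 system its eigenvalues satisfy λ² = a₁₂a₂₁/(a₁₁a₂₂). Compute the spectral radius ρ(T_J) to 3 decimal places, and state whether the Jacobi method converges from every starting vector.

a₁₂a₂₁/(a₁₁a₂₂) = (3)·(5) / ((-9)·(9)) = -0.185185
ρ = √|-0.185185| = √0.185185 = 0.430
ρ < 1, so Jacobi converges

0.430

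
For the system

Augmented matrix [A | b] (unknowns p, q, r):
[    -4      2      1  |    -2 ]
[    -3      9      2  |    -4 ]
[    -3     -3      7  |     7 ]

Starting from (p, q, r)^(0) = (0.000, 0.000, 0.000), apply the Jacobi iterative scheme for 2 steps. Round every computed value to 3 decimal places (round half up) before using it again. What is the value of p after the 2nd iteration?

Iteration 1:
  p = (-2 - (2)·0.000 - (1)·0.000) / (-4) = 0.500
  q = (-4 - (-3)·0.000 - (2)·0.000) / (9) = -0.444
  r = (7 - (-3)·0.000 - (-3)·0.000) / (7) = 1.000
Iteration 2:
  p = (-2 - (2)·-0.444 - (1)·1.000) / (-4) = 0.528
  q = (-4 - (-3)·0.500 - (2)·1.000) / (9) = -0.500
  r = (7 - (-3)·0.500 - (-3)·-0.444) / (7) = 1.024

0.528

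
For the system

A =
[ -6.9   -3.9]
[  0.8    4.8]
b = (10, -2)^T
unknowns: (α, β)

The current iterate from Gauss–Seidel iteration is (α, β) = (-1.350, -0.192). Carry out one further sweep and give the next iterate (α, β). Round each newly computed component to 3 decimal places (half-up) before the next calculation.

(-1.341, -0.193)

One sweep:
  α = (10 - (-3.9)·-0.192) / (-6.9) = -1.341
  β = (-2 - (0.8)·-1.341) / (4.8) = -0.193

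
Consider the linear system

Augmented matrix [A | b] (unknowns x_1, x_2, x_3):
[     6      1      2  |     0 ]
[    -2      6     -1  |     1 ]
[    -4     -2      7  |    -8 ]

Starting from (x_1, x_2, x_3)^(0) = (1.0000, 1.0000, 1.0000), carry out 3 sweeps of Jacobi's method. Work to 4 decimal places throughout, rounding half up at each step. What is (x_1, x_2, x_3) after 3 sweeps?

(0.4206, -0.0450, -1.1655)

Iteration 1:
  x_1 = (0 - (1)·1.0000 - (2)·1.0000) / (6) = -0.5000
  x_2 = (1 - (-2)·1.0000 - (-1)·1.0000) / (6) = 0.6667
  x_3 = (-8 - (-4)·1.0000 - (-2)·1.0000) / (7) = -0.2857
Iteration 2:
  x_1 = (0 - (1)·0.6667 - (2)·-0.2857) / (6) = -0.0159
  x_2 = (1 - (-2)·-0.5000 - (-1)·-0.2857) / (6) = -0.0476
  x_3 = (-8 - (-4)·-0.5000 - (-2)·0.6667) / (7) = -1.2381
Iteration 3:
  x_1 = (0 - (1)·-0.0476 - (2)·-1.2381) / (6) = 0.4206
  x_2 = (1 - (-2)·-0.0159 - (-1)·-1.2381) / (6) = -0.0450
  x_3 = (-8 - (-4)·-0.0159 - (-2)·-0.0476) / (7) = -1.1655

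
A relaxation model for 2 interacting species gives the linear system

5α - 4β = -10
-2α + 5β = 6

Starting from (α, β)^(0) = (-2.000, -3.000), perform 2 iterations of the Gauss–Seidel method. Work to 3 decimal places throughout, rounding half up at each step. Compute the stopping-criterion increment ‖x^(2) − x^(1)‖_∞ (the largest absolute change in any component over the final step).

1.952

Iteration 1:
  α = (-10 - (-4)·-3.000) / (5) = -4.400
  β = (6 - (-2)·-4.400) / (5) = -0.560
Iteration 2:
  α = (-10 - (-4)·-0.560) / (5) = -2.448
  β = (6 - (-2)·-2.448) / (5) = 0.221
Change: (1.952, 0.781) → max |·| = 1.952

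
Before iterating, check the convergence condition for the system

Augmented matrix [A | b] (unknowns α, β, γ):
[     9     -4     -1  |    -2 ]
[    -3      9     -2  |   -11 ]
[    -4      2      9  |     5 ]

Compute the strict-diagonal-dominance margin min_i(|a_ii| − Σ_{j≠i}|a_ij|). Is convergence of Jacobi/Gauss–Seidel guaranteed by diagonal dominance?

3

row 1: |9| − (4+1) = 4
row 2: |9| − (3+2) = 4
row 3: |9| − (4+2) = 3
minimum over rows = 3 → strictly diagonally dominant (convergence guaranteed)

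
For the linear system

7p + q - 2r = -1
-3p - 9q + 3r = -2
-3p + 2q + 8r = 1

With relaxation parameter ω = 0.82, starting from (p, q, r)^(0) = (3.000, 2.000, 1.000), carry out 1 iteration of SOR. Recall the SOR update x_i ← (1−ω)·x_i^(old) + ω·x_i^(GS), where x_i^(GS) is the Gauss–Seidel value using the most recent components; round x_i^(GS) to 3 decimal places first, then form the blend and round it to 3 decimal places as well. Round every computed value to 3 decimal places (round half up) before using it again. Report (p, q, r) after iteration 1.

Iteration 1:
  p: GS value = (-1 - (1)·2.000 - (-2)·1.000) / (7) = -0.143;  p ← (1−ω)·3.000 + ω·-0.143 = 0.423
  q: GS value = (-2 - (-3)·0.423 - (3)·1.000) / (-9) = 0.415;  q ← (1−ω)·2.000 + ω·0.415 = 0.700
  r: GS value = (1 - (-3)·0.423 - (2)·0.700) / (8) = 0.109;  r ← (1−ω)·1.000 + ω·0.109 = 0.269

(0.423, 0.700, 0.269)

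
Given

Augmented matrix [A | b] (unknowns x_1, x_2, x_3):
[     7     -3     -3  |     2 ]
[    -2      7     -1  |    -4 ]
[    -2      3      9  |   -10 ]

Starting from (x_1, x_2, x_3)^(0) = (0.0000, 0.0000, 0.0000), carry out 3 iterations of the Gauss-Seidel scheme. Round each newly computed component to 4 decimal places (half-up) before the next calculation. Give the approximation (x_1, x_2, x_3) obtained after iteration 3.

(-0.4435, -0.8291, -0.9333)

Iteration 1:
  x_1 = (2 - (-3)·0.0000 - (-3)·0.0000) / (7) = 0.2857
  x_2 = (-4 - (-2)·0.2857 - (-1)·0.0000) / (7) = -0.4898
  x_3 = (-10 - (-2)·0.2857 - (3)·-0.4898) / (9) = -0.8844
Iteration 2:
  x_1 = (2 - (-3)·-0.4898 - (-3)·-0.8844) / (7) = -0.3032
  x_2 = (-4 - (-2)·-0.3032 - (-1)·-0.8844) / (7) = -0.7844
  x_3 = (-10 - (-2)·-0.3032 - (3)·-0.7844) / (9) = -0.9170
Iteration 3:
  x_1 = (2 - (-3)·-0.7844 - (-3)·-0.9170) / (7) = -0.4435
  x_2 = (-4 - (-2)·-0.4435 - (-1)·-0.9170) / (7) = -0.8291
  x_3 = (-10 - (-2)·-0.4435 - (3)·-0.8291) / (9) = -0.9333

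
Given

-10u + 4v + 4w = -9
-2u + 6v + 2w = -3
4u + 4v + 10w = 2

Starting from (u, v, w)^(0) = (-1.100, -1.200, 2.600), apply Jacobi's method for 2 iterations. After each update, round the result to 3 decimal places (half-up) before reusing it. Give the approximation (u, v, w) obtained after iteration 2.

(0.655, -0.387, 0.309)

Iteration 1:
  u = (-9 - (4)·-1.200 - (4)·2.600) / (-10) = 1.460
  v = (-3 - (-2)·-1.100 - (2)·2.600) / (6) = -1.733
  w = (2 - (4)·-1.100 - (4)·-1.200) / (10) = 1.120
Iteration 2:
  u = (-9 - (4)·-1.733 - (4)·1.120) / (-10) = 0.655
  v = (-3 - (-2)·1.460 - (2)·1.120) / (6) = -0.387
  w = (2 - (4)·1.460 - (4)·-1.733) / (10) = 0.309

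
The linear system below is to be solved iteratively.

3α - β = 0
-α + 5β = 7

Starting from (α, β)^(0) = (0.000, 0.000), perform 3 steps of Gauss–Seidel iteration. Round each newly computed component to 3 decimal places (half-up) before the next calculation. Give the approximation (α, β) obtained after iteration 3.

Iteration 1:
  α = (0 - (-1)·0.000) / (3) = 0.000
  β = (7 - (-1)·0.000) / (5) = 1.400
Iteration 2:
  α = (0 - (-1)·1.400) / (3) = 0.467
  β = (7 - (-1)·0.467) / (5) = 1.493
Iteration 3:
  α = (0 - (-1)·1.493) / (3) = 0.498
  β = (7 - (-1)·0.498) / (5) = 1.500

(0.498, 1.500)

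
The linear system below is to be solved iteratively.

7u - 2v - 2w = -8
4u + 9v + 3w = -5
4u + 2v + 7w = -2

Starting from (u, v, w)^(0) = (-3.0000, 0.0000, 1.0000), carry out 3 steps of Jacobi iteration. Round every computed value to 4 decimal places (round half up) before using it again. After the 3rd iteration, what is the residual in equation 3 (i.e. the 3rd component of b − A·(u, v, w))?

Iteration 1:
  u = (-8 - (-2)·0.0000 - (-2)·1.0000) / (7) = -0.8571
  v = (-5 - (4)·-3.0000 - (3)·1.0000) / (9) = 0.4444
  w = (-2 - (4)·-3.0000 - (2)·0.0000) / (7) = 1.4286
Iteration 2:
  u = (-8 - (-2)·0.4444 - (-2)·1.4286) / (7) = -0.6077
  v = (-5 - (4)·-0.8571 - (3)·1.4286) / (9) = -0.6508
  w = (-2 - (4)·-0.8571 - (2)·0.4444) / (7) = 0.0771
Iteration 3:
  u = (-8 - (-2)·-0.6508 - (-2)·0.0771) / (7) = -1.3068
  v = (-5 - (4)·-0.6077 - (3)·0.0771) / (9) = -0.3112
  w = (-2 - (4)·-0.6077 - (2)·-0.6508) / (7) = 0.2475
Residual b − A·x = (1.0202, 2.2855, 2.1171)

2.1171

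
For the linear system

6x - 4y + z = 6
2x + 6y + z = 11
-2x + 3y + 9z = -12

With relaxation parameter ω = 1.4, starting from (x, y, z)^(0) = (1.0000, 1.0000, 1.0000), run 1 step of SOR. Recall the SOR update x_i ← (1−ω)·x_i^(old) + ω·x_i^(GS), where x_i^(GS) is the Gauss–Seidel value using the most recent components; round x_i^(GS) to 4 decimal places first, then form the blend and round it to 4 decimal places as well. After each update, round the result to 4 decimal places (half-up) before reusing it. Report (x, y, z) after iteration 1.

Iteration 1:
  x: GS value = (6 - (-4)·1.0000 - (1)·1.0000) / (6) = 1.5000;  x ← (1−ω)·1.0000 + ω·1.5000 = 1.7000
  y: GS value = (11 - (2)·1.7000 - (1)·1.0000) / (6) = 1.1000;  y ← (1−ω)·1.0000 + ω·1.1000 = 1.1400
  z: GS value = (-12 - (-2)·1.7000 - (3)·1.1400) / (9) = -1.3356;  z ← (1−ω)·1.0000 + ω·-1.3356 = -2.2698

(1.7000, 1.1400, -2.2698)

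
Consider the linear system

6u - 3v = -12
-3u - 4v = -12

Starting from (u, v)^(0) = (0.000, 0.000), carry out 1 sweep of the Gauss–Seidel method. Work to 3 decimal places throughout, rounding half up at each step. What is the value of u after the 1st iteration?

Iteration 1:
  u = (-12 - (-3)·0.000) / (6) = -2.000
  v = (-12 - (-3)·-2.000) / (-4) = 4.500

-2.000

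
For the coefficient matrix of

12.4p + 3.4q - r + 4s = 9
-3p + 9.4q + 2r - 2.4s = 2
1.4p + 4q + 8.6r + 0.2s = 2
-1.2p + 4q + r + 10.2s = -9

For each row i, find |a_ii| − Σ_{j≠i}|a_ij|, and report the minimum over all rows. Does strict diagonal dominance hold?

2

row 1: |12.4| − (3.4+1+4) = 4
row 2: |9.4| − (3+2+2.4) = 2
row 3: |8.6| − (1.4+4+0.2) = 3
row 4: |10.2| − (1.2+4+1) = 4
minimum over rows = 2 → strictly diagonally dominant (convergence guaranteed)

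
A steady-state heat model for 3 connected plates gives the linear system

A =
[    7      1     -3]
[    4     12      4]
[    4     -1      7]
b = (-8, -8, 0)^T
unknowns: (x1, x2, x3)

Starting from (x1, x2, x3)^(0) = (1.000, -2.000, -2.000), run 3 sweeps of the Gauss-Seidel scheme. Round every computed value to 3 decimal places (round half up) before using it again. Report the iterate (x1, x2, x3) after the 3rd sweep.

Iteration 1:
  x1 = (-8 - (1)·-2.000 - (-3)·-2.000) / (7) = -1.714
  x2 = (-8 - (4)·-1.714 - (4)·-2.000) / (12) = 0.571
  x3 = (0 - (4)·-1.714 - (-1)·0.571) / (7) = 1.061
Iteration 2:
  x1 = (-8 - (1)·0.571 - (-3)·1.061) / (7) = -0.770
  x2 = (-8 - (4)·-0.770 - (4)·1.061) / (12) = -0.764
  x3 = (0 - (4)·-0.770 - (-1)·-0.764) / (7) = 0.331
Iteration 3:
  x1 = (-8 - (1)·-0.764 - (-3)·0.331) / (7) = -0.892
  x2 = (-8 - (4)·-0.892 - (4)·0.331) / (12) = -0.480
  x3 = (0 - (4)·-0.892 - (-1)·-0.480) / (7) = 0.441

(-0.892, -0.480, 0.441)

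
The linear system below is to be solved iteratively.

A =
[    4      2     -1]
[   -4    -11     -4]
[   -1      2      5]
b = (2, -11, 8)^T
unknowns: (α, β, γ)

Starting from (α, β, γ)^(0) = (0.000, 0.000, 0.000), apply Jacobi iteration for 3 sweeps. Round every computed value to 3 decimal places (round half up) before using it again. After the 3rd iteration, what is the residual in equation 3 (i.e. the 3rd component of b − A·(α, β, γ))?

0.013

Iteration 1:
  α = (2 - (2)·0.000 - (-1)·0.000) / (4) = 0.500
  β = (-11 - (-4)·0.000 - (-4)·0.000) / (-11) = 1.000
  γ = (8 - (-1)·0.000 - (2)·0.000) / (5) = 1.600
Iteration 2:
  α = (2 - (2)·1.000 - (-1)·1.600) / (4) = 0.400
  β = (-11 - (-4)·0.500 - (-4)·1.600) / (-11) = 0.236
  γ = (8 - (-1)·0.500 - (2)·1.000) / (5) = 1.300
Iteration 3:
  α = (2 - (2)·0.236 - (-1)·1.300) / (4) = 0.707
  β = (-11 - (-4)·0.400 - (-4)·1.300) / (-11) = 0.382
  γ = (8 - (-1)·0.400 - (2)·0.236) / (5) = 1.586
Residual b − A·x = (-0.006, 2.374, 0.013)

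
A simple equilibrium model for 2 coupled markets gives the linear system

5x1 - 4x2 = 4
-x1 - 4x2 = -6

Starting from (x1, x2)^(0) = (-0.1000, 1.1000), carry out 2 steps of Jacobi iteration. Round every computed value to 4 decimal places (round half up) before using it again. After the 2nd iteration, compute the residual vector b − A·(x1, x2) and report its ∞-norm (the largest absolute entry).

Iteration 1:
  x1 = (4 - (-4)·1.1000) / (5) = 1.6800
  x2 = (-6 - (-1)·-0.1000) / (-4) = 1.5250
Iteration 2:
  x1 = (4 - (-4)·1.5250) / (5) = 2.0200
  x2 = (-6 - (-1)·1.6800) / (-4) = 1.0800
Residual b − A·x = (-1.7800, 0.3400); ∞-norm = 1.7800

1.7800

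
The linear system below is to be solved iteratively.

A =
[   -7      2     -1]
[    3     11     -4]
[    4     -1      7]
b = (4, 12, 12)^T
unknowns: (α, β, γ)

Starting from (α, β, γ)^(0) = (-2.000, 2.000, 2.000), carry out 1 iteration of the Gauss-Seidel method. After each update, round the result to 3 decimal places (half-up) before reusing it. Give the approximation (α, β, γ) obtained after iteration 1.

Iteration 1:
  α = (4 - (2)·2.000 - (-1)·2.000) / (-7) = -0.286
  β = (12 - (3)·-0.286 - (-4)·2.000) / (11) = 1.896
  γ = (12 - (4)·-0.286 - (-1)·1.896) / (7) = 2.149

(-0.286, 1.896, 2.149)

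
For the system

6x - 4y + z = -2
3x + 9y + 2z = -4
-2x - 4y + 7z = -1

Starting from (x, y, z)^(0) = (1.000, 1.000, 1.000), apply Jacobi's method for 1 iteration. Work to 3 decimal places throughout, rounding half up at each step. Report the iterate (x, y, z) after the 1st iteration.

(0.167, -1.000, 0.714)

Iteration 1:
  x = (-2 - (-4)·1.000 - (1)·1.000) / (6) = 0.167
  y = (-4 - (3)·1.000 - (2)·1.000) / (9) = -1.000
  z = (-1 - (-2)·1.000 - (-4)·1.000) / (7) = 0.714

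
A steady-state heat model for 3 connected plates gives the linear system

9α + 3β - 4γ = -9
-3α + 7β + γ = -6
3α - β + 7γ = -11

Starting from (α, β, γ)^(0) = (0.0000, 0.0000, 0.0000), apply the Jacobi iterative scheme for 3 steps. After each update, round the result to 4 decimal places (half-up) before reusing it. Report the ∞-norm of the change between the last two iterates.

0.2206

Iteration 1:
  α = (-9 - (3)·0.0000 - (-4)·0.0000) / (9) = -1.0000
  β = (-6 - (-3)·0.0000 - (1)·0.0000) / (7) = -0.8571
  γ = (-11 - (3)·0.0000 - (-1)·0.0000) / (7) = -1.5714
Iteration 2:
  α = (-9 - (3)·-0.8571 - (-4)·-1.5714) / (9) = -1.4127
  β = (-6 - (-3)·-1.0000 - (1)·-1.5714) / (7) = -1.0612
  γ = (-11 - (3)·-1.0000 - (-1)·-0.8571) / (7) = -1.2653
Iteration 3:
  α = (-9 - (3)·-1.0612 - (-4)·-1.2653) / (9) = -1.2086
  β = (-6 - (-3)·-1.4127 - (1)·-1.2653) / (7) = -1.2818
  γ = (-11 - (3)·-1.4127 - (-1)·-1.0612) / (7) = -1.1176
Change: (0.2041, -0.2206, 0.1477) → max |·| = 0.2206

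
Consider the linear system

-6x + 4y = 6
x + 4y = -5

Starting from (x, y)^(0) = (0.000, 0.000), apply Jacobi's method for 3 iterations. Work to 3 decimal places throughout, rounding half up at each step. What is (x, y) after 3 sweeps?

(-1.667, -0.792)

Iteration 1:
  x = (6 - (4)·0.000) / (-6) = -1.000
  y = (-5 - (1)·0.000) / (4) = -1.250
Iteration 2:
  x = (6 - (4)·-1.250) / (-6) = -1.833
  y = (-5 - (1)·-1.000) / (4) = -1.000
Iteration 3:
  x = (6 - (4)·-1.000) / (-6) = -1.667
  y = (-5 - (1)·-1.833) / (4) = -0.792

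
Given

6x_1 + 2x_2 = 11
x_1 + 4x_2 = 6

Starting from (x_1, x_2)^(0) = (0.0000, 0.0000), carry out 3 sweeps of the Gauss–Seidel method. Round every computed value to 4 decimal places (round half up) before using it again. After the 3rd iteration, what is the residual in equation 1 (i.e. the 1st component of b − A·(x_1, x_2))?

-0.0146

Iteration 1:
  x_1 = (11 - (2)·0.0000) / (6) = 1.8333
  x_2 = (6 - (1)·1.8333) / (4) = 1.0417
Iteration 2:
  x_1 = (11 - (2)·1.0417) / (6) = 1.4861
  x_2 = (6 - (1)·1.4861) / (4) = 1.1285
Iteration 3:
  x_1 = (11 - (2)·1.1285) / (6) = 1.4572
  x_2 = (6 - (1)·1.4572) / (4) = 1.1357
Residual b − A·x = (-0.0146, 0.0000)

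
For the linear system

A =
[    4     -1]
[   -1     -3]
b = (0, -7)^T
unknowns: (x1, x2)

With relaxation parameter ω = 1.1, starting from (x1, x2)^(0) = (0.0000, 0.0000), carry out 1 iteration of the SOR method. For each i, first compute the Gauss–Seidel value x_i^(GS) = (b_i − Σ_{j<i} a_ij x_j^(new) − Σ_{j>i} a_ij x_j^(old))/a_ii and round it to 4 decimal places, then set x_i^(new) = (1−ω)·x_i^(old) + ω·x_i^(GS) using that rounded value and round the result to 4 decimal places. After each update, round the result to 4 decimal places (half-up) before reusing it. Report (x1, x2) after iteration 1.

Iteration 1:
  x1: GS value = (0 - (-1)·0.0000) / (4) = 0.0000;  x1 ← (1−ω)·0.0000 + ω·0.0000 = 0.0000
  x2: GS value = (-7 - (-1)·0.0000) / (-3) = 2.3333;  x2 ← (1−ω)·0.0000 + ω·2.3333 = 2.5666

(0.0000, 2.5666)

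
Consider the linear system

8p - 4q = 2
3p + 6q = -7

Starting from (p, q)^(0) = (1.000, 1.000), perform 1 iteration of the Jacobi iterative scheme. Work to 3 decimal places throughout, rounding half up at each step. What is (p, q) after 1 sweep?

Iteration 1:
  p = (2 - (-4)·1.000) / (8) = 0.750
  q = (-7 - (3)·1.000) / (6) = -1.667

(0.750, -1.667)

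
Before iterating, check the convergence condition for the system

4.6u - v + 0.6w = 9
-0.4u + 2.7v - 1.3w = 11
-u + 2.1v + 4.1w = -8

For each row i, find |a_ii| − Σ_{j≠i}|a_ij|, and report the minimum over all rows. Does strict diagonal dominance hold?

1

row 1: |4.6| − (1+0.6) = 3
row 2: |2.7| − (0.4+1.3) = 1
row 3: |4.1| − (1+2.1) = 1
minimum over rows = 1 → strictly diagonally dominant (convergence guaranteed)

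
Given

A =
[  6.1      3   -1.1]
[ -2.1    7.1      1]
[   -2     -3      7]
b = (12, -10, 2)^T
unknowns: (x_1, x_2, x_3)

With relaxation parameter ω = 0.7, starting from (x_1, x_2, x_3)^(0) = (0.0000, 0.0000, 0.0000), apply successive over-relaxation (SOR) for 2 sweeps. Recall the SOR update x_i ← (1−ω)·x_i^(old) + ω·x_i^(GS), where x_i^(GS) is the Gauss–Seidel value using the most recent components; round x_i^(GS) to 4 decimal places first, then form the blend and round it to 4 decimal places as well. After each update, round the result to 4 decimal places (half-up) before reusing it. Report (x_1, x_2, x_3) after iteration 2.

(2.0649, -0.7948, 0.4541)

Iteration 1:
  x_1: GS value = (12 - (3)·0.0000 - (-1.1)·0.0000) / (6.1) = 1.9672;  x_1 ← (1−ω)·0.0000 + ω·1.9672 = 1.3770
  x_2: GS value = (-10 - (-2.1)·1.3770 - (1)·0.0000) / (7.1) = -1.0012;  x_2 ← (1−ω)·0.0000 + ω·-1.0012 = -0.7008
  x_3: GS value = (2 - (-2)·1.3770 - (-3)·-0.7008) / (7) = 0.3788;  x_3 ← (1−ω)·0.0000 + ω·0.3788 = 0.2652
Iteration 2:
  x_1: GS value = (12 - (3)·-0.7008 - (-1.1)·0.2652) / (6.1) = 2.3597;  x_1 ← (1−ω)·1.3770 + ω·2.3597 = 2.0649
  x_2: GS value = (-10 - (-2.1)·2.0649 - (1)·0.2652) / (7.1) = -0.8351;  x_2 ← (1−ω)·-0.7008 + ω·-0.8351 = -0.7948
  x_3: GS value = (2 - (-2)·2.0649 - (-3)·-0.7948) / (7) = 0.5351;  x_3 ← (1−ω)·0.2652 + ω·0.5351 = 0.4541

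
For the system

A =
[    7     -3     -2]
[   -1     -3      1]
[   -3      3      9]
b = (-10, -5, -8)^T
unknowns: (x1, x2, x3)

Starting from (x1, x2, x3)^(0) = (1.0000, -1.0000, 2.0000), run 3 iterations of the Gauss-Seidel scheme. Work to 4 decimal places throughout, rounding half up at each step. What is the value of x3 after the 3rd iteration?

-1.8731

Iteration 1:
  x1 = (-10 - (-3)·-1.0000 - (-2)·2.0000) / (7) = -1.2857
  x2 = (-5 - (-1)·-1.2857 - (1)·2.0000) / (-3) = 2.7619
  x3 = (-8 - (-3)·-1.2857 - (3)·2.7619) / (9) = -2.2381
Iteration 2:
  x1 = (-10 - (-3)·2.7619 - (-2)·-2.2381) / (7) = -0.8844
  x2 = (-5 - (-1)·-0.8844 - (1)·-2.2381) / (-3) = 1.2154
  x3 = (-8 - (-3)·-0.8844 - (3)·1.2154) / (9) = -1.5888
Iteration 3:
  x1 = (-10 - (-3)·1.2154 - (-2)·-1.5888) / (7) = -1.3616
  x2 = (-5 - (-1)·-1.3616 - (1)·-1.5888) / (-3) = 1.5909
  x3 = (-8 - (-3)·-1.3616 - (3)·1.5909) / (9) = -1.8731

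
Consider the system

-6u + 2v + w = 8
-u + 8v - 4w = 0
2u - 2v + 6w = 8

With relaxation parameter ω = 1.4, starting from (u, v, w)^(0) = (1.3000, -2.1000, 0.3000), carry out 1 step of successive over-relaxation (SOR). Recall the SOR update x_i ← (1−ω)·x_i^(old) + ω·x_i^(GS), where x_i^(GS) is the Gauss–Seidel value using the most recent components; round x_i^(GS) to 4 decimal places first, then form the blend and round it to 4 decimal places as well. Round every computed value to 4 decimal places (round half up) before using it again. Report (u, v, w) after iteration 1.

(-3.2966, 0.4731, 3.5059)

Iteration 1:
  u: GS value = (8 - (2)·-2.1000 - (1)·0.3000) / (-6) = -1.9833;  u ← (1−ω)·1.3000 + ω·-1.9833 = -3.2966
  v: GS value = (0 - (-1)·-3.2966 - (-4)·0.3000) / (8) = -0.2621;  v ← (1−ω)·-2.1000 + ω·-0.2621 = 0.4731
  w: GS value = (8 - (2)·-3.2966 - (-2)·0.4731) / (6) = 2.5899;  w ← (1−ω)·0.3000 + ω·2.5899 = 3.5059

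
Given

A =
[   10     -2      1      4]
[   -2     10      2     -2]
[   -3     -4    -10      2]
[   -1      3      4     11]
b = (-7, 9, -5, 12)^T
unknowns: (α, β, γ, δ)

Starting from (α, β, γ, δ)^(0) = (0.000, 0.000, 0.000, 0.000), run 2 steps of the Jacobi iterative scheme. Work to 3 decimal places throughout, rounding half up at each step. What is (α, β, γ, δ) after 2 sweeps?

Iteration 1:
  α = (-7 - (-2)·0.000 - (1)·0.000 - (4)·0.000) / (10) = -0.700
  β = (9 - (-2)·0.000 - (2)·0.000 - (-2)·0.000) / (10) = 0.900
  γ = (-5 - (-3)·0.000 - (-4)·0.000 - (2)·0.000) / (-10) = 0.500
  δ = (12 - (-1)·0.000 - (3)·0.000 - (4)·0.000) / (11) = 1.091
Iteration 2:
  α = (-7 - (-2)·0.900 - (1)·0.500 - (4)·1.091) / (10) = -1.006
  β = (9 - (-2)·-0.700 - (2)·0.500 - (-2)·1.091) / (10) = 0.878
  γ = (-5 - (-3)·-0.700 - (-4)·0.900 - (2)·1.091) / (-10) = 0.568
  δ = (12 - (-1)·-0.700 - (3)·0.900 - (4)·0.500) / (11) = 0.600

(-1.006, 0.878, 0.568, 0.600)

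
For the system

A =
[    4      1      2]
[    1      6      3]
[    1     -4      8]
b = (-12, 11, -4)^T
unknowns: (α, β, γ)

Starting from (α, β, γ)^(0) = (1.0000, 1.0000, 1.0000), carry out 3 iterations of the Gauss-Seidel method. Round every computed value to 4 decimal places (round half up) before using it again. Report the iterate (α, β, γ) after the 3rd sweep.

(-4.0077, 1.9986, 1.0003)

Iteration 1:
  α = (-12 - (1)·1.0000 - (2)·1.0000) / (4) = -3.7500
  β = (11 - (1)·-3.7500 - (3)·1.0000) / (6) = 1.9583
  γ = (-4 - (1)·-3.7500 - (-4)·1.9583) / (8) = 0.9479
Iteration 2:
  α = (-12 - (1)·1.9583 - (2)·0.9479) / (4) = -3.9635
  β = (11 - (1)·-3.9635 - (3)·0.9479) / (6) = 2.0200
  γ = (-4 - (1)·-3.9635 - (-4)·2.0200) / (8) = 1.0054
Iteration 3:
  α = (-12 - (1)·2.0200 - (2)·1.0054) / (4) = -4.0077
  β = (11 - (1)·-4.0077 - (3)·1.0054) / (6) = 1.9986
  γ = (-4 - (1)·-4.0077 - (-4)·1.9986) / (8) = 1.0003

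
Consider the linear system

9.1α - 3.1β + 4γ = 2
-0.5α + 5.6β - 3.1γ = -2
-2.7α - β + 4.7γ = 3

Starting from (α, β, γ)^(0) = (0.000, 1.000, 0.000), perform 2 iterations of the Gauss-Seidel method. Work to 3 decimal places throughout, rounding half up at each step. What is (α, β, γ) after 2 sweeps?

Iteration 1:
  α = (2 - (-3.1)·1.000 - (4)·0.000) / (9.1) = 0.560
  β = (-2 - (-0.5)·0.560 - (-3.1)·0.000) / (5.6) = -0.307
  γ = (3 - (-2.7)·0.560 - (-1)·-0.307) / (4.7) = 0.895
Iteration 2:
  α = (2 - (-3.1)·-0.307 - (4)·0.895) / (9.1) = -0.278
  β = (-2 - (-0.5)·-0.278 - (-3.1)·0.895) / (5.6) = 0.113
  γ = (3 - (-2.7)·-0.278 - (-1)·0.113) / (4.7) = 0.503

(-0.278, 0.113, 0.503)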